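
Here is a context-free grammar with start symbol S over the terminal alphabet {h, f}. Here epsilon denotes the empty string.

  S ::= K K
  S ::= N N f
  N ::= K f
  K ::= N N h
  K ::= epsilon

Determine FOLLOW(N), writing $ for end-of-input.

{f, h}

FIRST(S): from S::=K K we get {epsilon, f}; from S::=N N f we get {f}. So FIRST(S) = {epsilon, f}.
FIRST(N): from N::=K f we get {f}. So FIRST(N) = {f}.
FIRST(K): from K::=N N h we get {f}; from K::=epsilon we get {epsilon}. So FIRST(K) = {epsilon, f}.
FOLLOW(S) includes $ since S is the start symbol.
FOLLOW(S): S appears on no right-hand side. Thus FOLLOW(S) = {$}.
FOLLOW(N): in S::=N N f (occurrence 1), N is followed by N f with FIRST {f}; in S::=N N f (occurrence 2), N is followed by f with FIRST {f}; in K::=N N h (occurrence 1), N is followed by N h with FIRST {f}; in K::=N N h (occurrence 2), N is followed by h with FIRST {h}. Thus FOLLOW(N) = {f, h}.
FOLLOW(K): in S::=K K (occurrence 1), K is followed by K with FIRST {epsilon, f}; in S::=K K (occurrence 1), the suffix after K is nullable, so FOLLOW(K) ⊇ FOLLOW(S) = {$}; in S::=K K (occurrence 2), the suffix after K is empty, so FOLLOW(K) ⊇ FOLLOW(S) = {$}; in N::=K f, K is followed by f with FIRST {f}. Thus FOLLOW(K) = {$, f}.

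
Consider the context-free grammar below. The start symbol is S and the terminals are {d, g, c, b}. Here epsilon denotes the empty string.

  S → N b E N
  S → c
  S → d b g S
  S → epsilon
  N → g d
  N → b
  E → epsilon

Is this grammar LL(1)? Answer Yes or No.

FIRST(S) = {epsilon, b, c, d, g}
FIRST(N) = {b, g}
FIRST(E) = {epsilon}
FOLLOW(S) = {$}
FOLLOW(N) = {$, b}
FOLLOW(E) = {b, g}
Each cell of M receives at most one production.

Yes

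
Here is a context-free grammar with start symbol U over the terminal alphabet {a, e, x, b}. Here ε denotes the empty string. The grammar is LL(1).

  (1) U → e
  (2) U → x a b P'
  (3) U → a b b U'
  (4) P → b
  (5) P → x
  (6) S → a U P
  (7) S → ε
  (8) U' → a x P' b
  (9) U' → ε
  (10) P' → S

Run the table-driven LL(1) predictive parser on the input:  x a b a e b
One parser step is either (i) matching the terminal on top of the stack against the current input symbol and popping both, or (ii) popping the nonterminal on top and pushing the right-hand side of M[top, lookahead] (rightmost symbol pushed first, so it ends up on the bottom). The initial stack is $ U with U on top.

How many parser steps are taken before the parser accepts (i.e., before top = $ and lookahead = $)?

      Stack       Input          Action
   1  $ U         x a b a e b $  expand U → x a b P'
   2  $ P' b a x  x a b a e b $  match x
   3  $ P' b a    a b a e b $    match a
   4  $ P' b      b a e b $      match b
   5  $ P'        a e b $        expand P' → S
   6  $ S         a e b $        expand S → a U P
   7  $ P U a     a e b $        match a
   8  $ P U       e b $          expand U → e
   9  $ P e       e b $          match e
  10  $ P         b $            expand P → b
  11  $ b         b $            match b
Accept reached after 11 steps.

11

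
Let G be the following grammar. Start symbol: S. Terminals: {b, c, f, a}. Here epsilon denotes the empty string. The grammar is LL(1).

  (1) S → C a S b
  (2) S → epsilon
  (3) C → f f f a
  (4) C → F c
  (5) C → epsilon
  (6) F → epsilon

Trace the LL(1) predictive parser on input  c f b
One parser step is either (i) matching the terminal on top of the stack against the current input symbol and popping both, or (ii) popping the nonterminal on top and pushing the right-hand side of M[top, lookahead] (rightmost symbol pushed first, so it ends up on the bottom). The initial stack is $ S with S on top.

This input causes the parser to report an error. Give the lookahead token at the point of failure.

step 1: stack=$ S  input=c f b $  — expand S → C a S b
step 2: stack=$ b S a C  input=c f b $  — expand C → F c
step 3: stack=$ b S a c F  input=c f b $  — expand F → epsilon
step 4: stack=$ b S a c  input=c f b $  — match c
step 5: stack=$ b S a  input=f b $  — error: top is terminal a but lookahead is f

f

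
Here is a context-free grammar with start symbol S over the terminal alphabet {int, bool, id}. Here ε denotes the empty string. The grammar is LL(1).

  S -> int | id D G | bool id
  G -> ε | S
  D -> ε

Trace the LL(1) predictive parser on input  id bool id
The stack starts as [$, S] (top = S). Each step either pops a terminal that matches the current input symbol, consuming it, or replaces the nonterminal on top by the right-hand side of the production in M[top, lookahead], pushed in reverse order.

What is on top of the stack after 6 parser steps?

     Stack      Input         Action
  1  $ S        id bool id $  expand S -> id D G
  2  $ G D id   id bool id $  match id
  3  $ G D      bool id $     expand D -> ε
  4  $ G        bool id $     expand G -> S
  5  $ S        bool id $     expand S -> bool id
  6  $ id bool  bool id $     match bool
Stack after step 6: $ id (top = id).

id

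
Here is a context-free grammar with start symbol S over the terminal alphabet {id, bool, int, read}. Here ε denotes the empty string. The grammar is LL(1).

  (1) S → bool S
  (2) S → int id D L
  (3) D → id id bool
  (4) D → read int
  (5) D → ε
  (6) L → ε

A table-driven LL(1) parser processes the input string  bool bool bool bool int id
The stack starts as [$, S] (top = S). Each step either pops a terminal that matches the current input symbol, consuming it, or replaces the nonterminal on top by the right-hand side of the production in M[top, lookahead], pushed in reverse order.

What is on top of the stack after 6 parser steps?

step 1: stack=$ S  input=bool bool bool bool int id $  — expand S → bool S
step 2: stack=$ S bool  input=bool bool bool bool int id $  — match bool
step 3: stack=$ S  input=bool bool bool int id $  — expand S → bool S
step 4: stack=$ S bool  input=bool bool bool int id $  — match bool
step 5: stack=$ S  input=bool bool int id $  — expand S → bool S
step 6: stack=$ S bool  input=bool bool int id $  — match bool
Stack after step 6: $ S (top = S).

S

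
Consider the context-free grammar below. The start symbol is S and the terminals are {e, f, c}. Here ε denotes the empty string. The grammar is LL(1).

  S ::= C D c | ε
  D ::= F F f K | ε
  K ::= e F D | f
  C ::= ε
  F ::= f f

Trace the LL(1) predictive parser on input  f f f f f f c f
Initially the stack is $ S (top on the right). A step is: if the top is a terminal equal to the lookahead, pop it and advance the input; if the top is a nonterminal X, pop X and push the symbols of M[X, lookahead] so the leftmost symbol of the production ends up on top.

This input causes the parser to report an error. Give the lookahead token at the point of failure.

f

step 1: stack=$ S  input=f f f f f f c f $  — expand S ::= C D c
step 2: stack=$ c D C  input=f f f f f f c f $  — expand C ::= ε
step 3: stack=$ c D  input=f f f f f f c f $  — expand D ::= F F f K
step 4: stack=$ c K f F F  input=f f f f f f c f $  — expand F ::= f f
step 5: stack=$ c K f F f f  input=f f f f f f c f $  — match f
step 6: stack=$ c K f F f  input=f f f f f c f $  — match f
step 7: stack=$ c K f F  input=f f f f c f $  — expand F ::= f f
step 8: stack=$ c K f f f  input=f f f f c f $  — match f
step 9: stack=$ c K f f  input=f f f c f $  — match f
step 10: stack=$ c K f  input=f f c f $  — match f
step 11: stack=$ c K  input=f c f $  — expand K ::= f
step 12: stack=$ c f  input=f c f $  — match f
step 13: stack=$ c  input=c f $  — match c
step 14: stack=$  input=f $  — error: stack empty but input remains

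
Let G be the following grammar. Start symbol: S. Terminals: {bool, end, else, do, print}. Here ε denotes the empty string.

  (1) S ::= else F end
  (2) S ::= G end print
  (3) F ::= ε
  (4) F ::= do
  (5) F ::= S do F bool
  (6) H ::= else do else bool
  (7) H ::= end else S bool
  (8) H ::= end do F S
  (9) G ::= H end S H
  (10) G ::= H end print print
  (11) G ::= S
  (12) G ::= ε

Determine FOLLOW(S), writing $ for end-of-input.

{$, bool, do, else, end}

FIRST(H) = {else, end}
FIRST(S) = {else, end}  (via G end print)
FIRST(F) = {ε, do, else, end}  (via S do F bool)
FIRST(G) = {ε, else, end}  (via H end S H, H end print print, S)
FOLLOW(S) includes $ since S is the start symbol.
FOLLOW(F): in S::=else F end, F is followed by end with FIRST {end}; in F::=S do F bool, F is followed by bool with FIRST {bool}; in H::=end do F S, F is followed by S with FIRST {else, end}. Thus FOLLOW(F) = {bool, else, end}.
FOLLOW(G): in S::=G end print, G is followed by end print with FIRST {end}. Thus FOLLOW(G) = {end}.
FOLLOW(H): in G::=H end S H (occurrence 1), H is followed by end S H with FIRST {end}; in G::=H end S H (occurrence 2), the suffix after H is empty, so FOLLOW(H) ⊇ FOLLOW(G) = {end}; in G::=H end print print, H is followed by end print print with FIRST {end}. Thus FOLLOW(H) = {end}.
FOLLOW(S): in F::=S do F bool, S is followed by do F bool with FIRST {do}; in H::=end else S bool, S is followed by bool with FIRST {bool}; in H::=end do F S, the suffix after S is empty, so FOLLOW(S) ⊇ FOLLOW(H) = {end}; in G::=H end S H, S is followed by H with FIRST {else, end}; in G::=S, the suffix after S is empty, so FOLLOW(S) ⊇ FOLLOW(G) = {end}. Thus FOLLOW(S) = {$, bool, do, else, end}.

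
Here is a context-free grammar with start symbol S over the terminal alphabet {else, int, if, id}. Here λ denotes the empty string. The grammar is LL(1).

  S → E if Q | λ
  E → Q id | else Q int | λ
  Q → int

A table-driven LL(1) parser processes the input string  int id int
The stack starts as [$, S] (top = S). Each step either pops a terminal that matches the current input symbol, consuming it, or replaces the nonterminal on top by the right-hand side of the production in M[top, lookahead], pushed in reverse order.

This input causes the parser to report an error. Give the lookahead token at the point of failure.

step 1: stack=$ S  input=int id int $  — expand S → E if Q
step 2: stack=$ Q if E  input=int id int $  — expand E → Q id
step 3: stack=$ Q if id Q  input=int id int $  — expand Q → int
step 4: stack=$ Q if id int  input=int id int $  — match int
step 5: stack=$ Q if id  input=id int $  — match id
step 6: stack=$ Q if  input=int $  — error: top is terminal if but lookahead is int

int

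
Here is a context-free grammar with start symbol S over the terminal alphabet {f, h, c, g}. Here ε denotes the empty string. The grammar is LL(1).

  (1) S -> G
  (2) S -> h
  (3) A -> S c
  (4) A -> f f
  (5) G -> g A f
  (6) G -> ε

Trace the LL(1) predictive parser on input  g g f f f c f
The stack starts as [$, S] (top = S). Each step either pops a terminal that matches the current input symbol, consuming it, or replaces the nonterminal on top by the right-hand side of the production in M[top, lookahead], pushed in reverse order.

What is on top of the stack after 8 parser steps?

f

     Stack        Input            Action
  1  $ S          g g f f f c f $  expand S -> G
  2  $ G          g g f f f c f $  expand G -> g A f
  3  $ f A g      g g f f f c f $  match g
  4  $ f A        g f f f c f $    expand A -> S c
  5  $ f c S      g f f f c f $    expand S -> G
  6  $ f c G      g f f f c f $    expand G -> g A f
  7  $ f c f A g  g f f f c f $    match g
  8  $ f c f A    f f f c f $      expand A -> f f
Stack after step 8: $ f c f f f (top = f).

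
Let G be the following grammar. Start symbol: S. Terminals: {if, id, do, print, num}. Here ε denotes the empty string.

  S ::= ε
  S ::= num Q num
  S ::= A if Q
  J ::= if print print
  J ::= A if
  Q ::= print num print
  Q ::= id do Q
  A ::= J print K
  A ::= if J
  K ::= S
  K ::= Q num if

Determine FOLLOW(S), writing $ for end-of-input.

FIRST(Q) = {id, print}
FIRST(S) = {ε, if, num}  (via A if Q)
FIRST(K) = {ε, id, if, num, print}  (via S, Q num if)
FIRST(J) = {if}  (via A if)
FIRST(A) = {if}  (via J print K)
FOLLOW(S) includes $ since S is the start symbol.
FOLLOW(A): in S::=A if Q, A is followed by if Q with FIRST {if}; in J::=A if, A is followed by if with FIRST {if}. Thus FOLLOW(A) = {if}.
FOLLOW(J): in A::=J print K, J is followed by print K with FIRST {print}; in A::=if J, the suffix after J is empty, so FOLLOW(J) ⊇ FOLLOW(A) = {if}. Thus FOLLOW(J) = {if, print}.
FOLLOW(K): in A::=J print K, the suffix after K is empty, so FOLLOW(K) ⊇ FOLLOW(A) = {if}. Thus FOLLOW(K) = {if}.
FOLLOW(S): in K::=S, the suffix after S is empty, so FOLLOW(S) ⊇ FOLLOW(K) = {if}. Thus FOLLOW(S) = {$, if}.
FOLLOW(Q): in S::=num Q num, Q is followed by num with FIRST {num}; in S::=A if Q, the suffix after Q is empty, so FOLLOW(Q) ⊇ FOLLOW(S) = {$, if}; in Q::=id do Q, the suffix after Q is empty (adds nothing new); in K::=Q num if, Q is followed by num if with FIRST {num}. Thus FOLLOW(Q) = {$, if, num}.

{$, if}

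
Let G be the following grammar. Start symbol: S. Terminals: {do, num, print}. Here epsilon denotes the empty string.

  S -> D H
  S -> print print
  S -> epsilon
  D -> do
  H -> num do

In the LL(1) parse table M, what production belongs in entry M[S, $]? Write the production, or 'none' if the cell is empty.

FIRST(D) = {do}
FIRST(H) = {num}
FIRST(S) = {epsilon, do, print}  (via D H)
FOLLOW(S) includes $ since S is the start symbol.
FOLLOW(S): S appears on no right-hand side. Thus FOLLOW(S) = {$}.
For S -> D H: FIRST(D H) = {do}, so it goes in M[S, t] for t ∈ {do}.
For S -> print print: FIRST(print print) = {print}, so it goes in M[S, t] for t ∈ {print}.
For S -> epsilon: FIRST(epsilon) = {epsilon}, so it goes in M[S, t] for t ∈ {}; since epsilon ∈ FIRST, also for every t ∈ FOLLOW(S) = {$}.

S -> epsilon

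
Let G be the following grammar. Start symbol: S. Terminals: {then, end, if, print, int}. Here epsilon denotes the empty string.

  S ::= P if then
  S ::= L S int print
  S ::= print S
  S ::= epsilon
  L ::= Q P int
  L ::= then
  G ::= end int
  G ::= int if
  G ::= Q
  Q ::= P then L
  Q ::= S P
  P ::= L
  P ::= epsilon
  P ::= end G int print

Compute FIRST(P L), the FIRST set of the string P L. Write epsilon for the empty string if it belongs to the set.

FIRST(S) = {epsilon, end, if, int, print, then}  (via P if then, L S int print)
FIRST(L) = {end, if, int, print, then}  (via Q P int)
FIRST(P) = {epsilon, end, if, int, print, then}  (via L)
FIRST(Q) = {epsilon, end, if, int, print, then}  (via P then L, S P)
FIRST(G) = {epsilon, end, if, int, print, then}  (via Q)
FIRST(P L): take FIRST of each symbol in turn, carrying on past any symbol whose FIRST contains epsilon; result {end, if, int, print, then}.

{end, if, int, print, then}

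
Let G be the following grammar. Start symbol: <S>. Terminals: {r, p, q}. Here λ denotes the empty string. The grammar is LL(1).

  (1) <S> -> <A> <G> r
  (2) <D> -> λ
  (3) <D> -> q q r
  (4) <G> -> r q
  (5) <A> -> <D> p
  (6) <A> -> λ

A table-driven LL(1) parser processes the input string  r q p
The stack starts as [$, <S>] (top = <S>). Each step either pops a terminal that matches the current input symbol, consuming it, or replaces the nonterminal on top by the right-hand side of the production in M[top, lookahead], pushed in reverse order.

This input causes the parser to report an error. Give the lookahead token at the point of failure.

step 1: stack=$ <S>  input=r q p $  — expand <S> -> <A> <G> r
step 2: stack=$ r <G> <A>  input=r q p $  — expand <A> -> λ
step 3: stack=$ r <G>  input=r q p $  — expand <G> -> r q
step 4: stack=$ r q r  input=r q p $  — match r
step 5: stack=$ r q  input=q p $  — match q
step 6: stack=$ r  input=p $  — error: top is terminal r but lookahead is p

p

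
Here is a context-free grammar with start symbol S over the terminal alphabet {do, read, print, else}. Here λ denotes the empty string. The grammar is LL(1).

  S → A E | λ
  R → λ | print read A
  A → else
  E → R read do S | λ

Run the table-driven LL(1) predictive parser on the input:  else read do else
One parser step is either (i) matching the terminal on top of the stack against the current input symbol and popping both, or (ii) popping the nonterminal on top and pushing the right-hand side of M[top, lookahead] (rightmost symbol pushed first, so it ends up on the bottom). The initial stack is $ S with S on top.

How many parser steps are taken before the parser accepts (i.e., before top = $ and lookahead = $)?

11

step 1: stack=$ S  input=else read do else $  — expand S → A E
step 2: stack=$ E A  input=else read do else $  — expand A → else
step 3: stack=$ E else  input=else read do else $  — match else
step 4: stack=$ E  input=read do else $  — expand E → R read do S
step 5: stack=$ S do read R  input=read do else $  — expand R → λ
step 6: stack=$ S do read  input=read do else $  — match read
step 7: stack=$ S do  input=do else $  — match do
step 8: stack=$ S  input=else $  — expand S → A E
step 9: stack=$ E A  input=else $  — expand A → else
step 10: stack=$ E else  input=else $  — match else
step 11: stack=$ E  input=$  — expand E → λ
Accept reached after 11 steps.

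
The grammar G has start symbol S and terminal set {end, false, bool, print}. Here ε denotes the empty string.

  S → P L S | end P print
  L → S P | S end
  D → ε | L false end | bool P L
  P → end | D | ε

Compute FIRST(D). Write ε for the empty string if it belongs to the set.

FIRST(S): from S→P L S we get {bool, end}; from S→end P print we get {end}. So FIRST(S) = {bool, end}.
FIRST(L): from L→S P we get {bool, end}; from L→S end we get {bool, end}. So FIRST(L) = {bool, end}.
FIRST(D): from D→ε we get {ε}; from D→L false end we get {bool, end}; from D→bool P L we get {bool}. So FIRST(D) = {ε, bool, end}.
FIRST(P): from P→end we get {end}; from P→D we get {ε, bool, end}; from P→ε we get {ε}. So FIRST(P) = {ε, bool, end}.

{ε, bool, end}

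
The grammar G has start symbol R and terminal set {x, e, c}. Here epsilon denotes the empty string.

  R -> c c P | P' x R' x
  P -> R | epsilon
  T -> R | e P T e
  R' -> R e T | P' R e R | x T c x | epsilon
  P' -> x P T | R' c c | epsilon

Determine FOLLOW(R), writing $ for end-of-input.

{$, c, e, x}

FIRST(R) = {c, x}  (via P' x R' x)
FIRST(P) = {epsilon, c, x}  (via R)
FIRST(T) = {c, e, x}  (via R)
FIRST(R') = {epsilon, c, x}  (via R e T, P' R e R)
FIRST(P') = {epsilon, c, x}  (via R' c c)
FOLLOW(R) includes $ since R is the start symbol.
FOLLOW(R'): in R->P' x R' x, R' is followed by x with FIRST {x}; in P'->R' c c, R' is followed by c c with FIRST {c}. Thus FOLLOW(R') = {c, x}.
FOLLOW(P'): in R->P' x R' x, P' is followed by x R' x with FIRST {x}; in R'->P' R e R, P' is followed by R e R with FIRST {c, x}. Thus FOLLOW(P') = {c, x}.
FOLLOW(T): in T->e P T e, T is followed by e with FIRST {e}; in R'->R e T, the suffix after T is empty, so FOLLOW(T) ⊇ FOLLOW(R') = {c, x}; in R'->x T c x, T is followed by c x with FIRST {c}; in P'->x P T, the suffix after T is empty, so FOLLOW(T) ⊇ FOLLOW(P') = {c, x}. Thus FOLLOW(T) = {c, e, x}.
FOLLOW(R): in P->R, the suffix after R is empty, so FOLLOW(R) ⊇ FOLLOW(P) = {$, c, e, x}; in T->R, the suffix after R is empty, so FOLLOW(R) ⊇ FOLLOW(T) = {c, e, x}; in R'->R e T, R is followed by e T with FIRST {e}; in R'->P' R e R (occurrence 1), R is followed by e R with FIRST {e}; in R'->P' R e R (occurrence 2), the suffix after R is empty, so FOLLOW(R) ⊇ FOLLOW(R') = {c, x}. Thus FOLLOW(R) = {$, c, e, x}.
FOLLOW(P): in R->c c P, the suffix after P is empty, so FOLLOW(P) ⊇ FOLLOW(R) = {$, c, e, x}; in T->e P T e, P is followed by T e with FIRST {c, e, x}; in P'->x P T, P is followed by T with FIRST {c, e, x}. Thus FOLLOW(P) = {$, c, e, x}.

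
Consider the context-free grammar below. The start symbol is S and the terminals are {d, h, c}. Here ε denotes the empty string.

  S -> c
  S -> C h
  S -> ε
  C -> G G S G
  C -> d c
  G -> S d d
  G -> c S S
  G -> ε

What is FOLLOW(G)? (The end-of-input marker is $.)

{c, d, h}

FIRST(S) = {ε, c, d, h}  (via C h)
FIRST(G) = {ε, c, d, h}  (via S d d)
FIRST(C) = {ε, c, d, h}  (via G G S G)
FOLLOW(S) includes $ since S is the start symbol.
FOLLOW(C): in S->C h, C is followed by h with FIRST {h}. Thus FOLLOW(C) = {h}.
FOLLOW(G): in C->G G S G (occurrence 1), G is followed by G S G with FIRST {ε, c, d, h}; in C->G G S G (occurrence 1), the suffix after G is nullable, so FOLLOW(G) ⊇ FOLLOW(C) = {h}; in C->G G S G (occurrence 2), G is followed by S G with FIRST {ε, c, d, h}; in C->G G S G (occurrence 2), the suffix after G is nullable, so FOLLOW(G) ⊇ FOLLOW(C) = {h}; in C->G G S G (occurrence 3), the suffix after G is empty, so FOLLOW(G) ⊇ FOLLOW(C) = {h}. Thus FOLLOW(G) = {c, d, h}.
FOLLOW(S): in C->G G S G, S is followed by G with FIRST {ε, c, d, h}; in C->G G S G, the suffix after S is nullable, so FOLLOW(S) ⊇ FOLLOW(C) = {h}; in G->S d d, S is followed by d d with FIRST {d}; in G->c S S (occurrence 1), S is followed by S with FIRST {ε, c, d, h}; in G->c S S (occurrence 1), the suffix after S is nullable, so FOLLOW(S) ⊇ FOLLOW(G) = {c, d, h}; in G->c S S (occurrence 2), the suffix after S is empty, so FOLLOW(S) ⊇ FOLLOW(G) = {c, d, h}. Thus FOLLOW(S) = {$, c, d, h}.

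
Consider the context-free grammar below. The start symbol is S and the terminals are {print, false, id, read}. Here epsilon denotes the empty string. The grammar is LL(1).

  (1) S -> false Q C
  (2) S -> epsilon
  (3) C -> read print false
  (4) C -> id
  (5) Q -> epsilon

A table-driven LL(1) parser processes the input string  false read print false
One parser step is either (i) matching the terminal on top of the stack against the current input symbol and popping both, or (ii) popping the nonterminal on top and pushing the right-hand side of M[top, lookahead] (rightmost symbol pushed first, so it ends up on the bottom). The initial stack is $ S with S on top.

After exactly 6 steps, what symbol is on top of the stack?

step 1: stack=$ S  input=false read print false $  — expand S -> false Q C
step 2: stack=$ C Q false  input=false read print false $  — match false
step 3: stack=$ C Q  input=read print false $  — expand Q -> epsilon
step 4: stack=$ C  input=read print false $  — expand C -> read print false
step 5: stack=$ false print read  input=read print false $  — match read
step 6: stack=$ false print  input=print false $  — match print
Stack after step 6: $ false (top = false).

false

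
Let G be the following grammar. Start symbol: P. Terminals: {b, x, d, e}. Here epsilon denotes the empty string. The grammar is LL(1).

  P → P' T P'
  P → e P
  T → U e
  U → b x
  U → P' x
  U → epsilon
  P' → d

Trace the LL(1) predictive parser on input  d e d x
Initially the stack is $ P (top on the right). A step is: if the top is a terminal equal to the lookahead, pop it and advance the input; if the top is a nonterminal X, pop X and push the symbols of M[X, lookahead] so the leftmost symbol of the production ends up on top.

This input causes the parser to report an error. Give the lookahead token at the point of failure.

step 1: stack=$ P  input=d e d x $  — expand P → P' T P'
step 2: stack=$ P' T P'  input=d e d x $  — expand P' → d
step 3: stack=$ P' T d  input=d e d x $  — match d
step 4: stack=$ P' T  input=e d x $  — expand T → U e
step 5: stack=$ P' e U  input=e d x $  — expand U → epsilon
step 6: stack=$ P' e  input=e d x $  — match e
step 7: stack=$ P'  input=d x $  — expand P' → d
step 8: stack=$ d  input=d x $  — match d
step 9: stack=$  input=x $  — error: stack empty but input remains

x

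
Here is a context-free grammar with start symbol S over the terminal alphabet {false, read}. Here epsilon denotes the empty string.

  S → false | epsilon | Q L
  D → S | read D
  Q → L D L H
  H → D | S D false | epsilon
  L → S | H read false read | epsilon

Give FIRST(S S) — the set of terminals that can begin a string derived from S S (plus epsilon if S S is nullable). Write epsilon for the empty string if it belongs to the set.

{epsilon, false, read}

FIRST(S) = {epsilon, false, read}  (via Q L)
FIRST(D) = {epsilon, false, read}  (via S)
FIRST(H) = {epsilon, false, read}  (via D, S D false)
FIRST(L) = {epsilon, false, read}  (via S, H read false read)
FIRST(Q) = {epsilon, false, read}  (via L D L H)
FIRST(S S): take FIRST of each symbol in turn, carrying on past any symbol whose FIRST contains epsilon; result {epsilon, false, read}.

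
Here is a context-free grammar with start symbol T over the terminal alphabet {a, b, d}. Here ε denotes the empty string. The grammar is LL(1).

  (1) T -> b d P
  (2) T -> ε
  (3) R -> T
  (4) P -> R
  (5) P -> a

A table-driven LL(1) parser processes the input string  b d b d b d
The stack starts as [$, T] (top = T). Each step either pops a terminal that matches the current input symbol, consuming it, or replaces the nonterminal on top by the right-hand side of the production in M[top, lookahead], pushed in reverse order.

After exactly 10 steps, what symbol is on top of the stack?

      Stack    Input          Action
   1  $ T      b d b d b d $  expand T -> b d P
   2  $ P d b  b d b d b d $  match b
   3  $ P d    d b d b d $    match d
   4  $ P      b d b d $      expand P -> R
   5  $ R      b d b d $      expand R -> T
   6  $ T      b d b d $      expand T -> b d P
   7  $ P d b  b d b d $      match b
   8  $ P d    d b d $        match d
   9  $ P      b d $          expand P -> R
  10  $ R      b d $          expand R -> T
Stack after step 10: $ T (top = T).

T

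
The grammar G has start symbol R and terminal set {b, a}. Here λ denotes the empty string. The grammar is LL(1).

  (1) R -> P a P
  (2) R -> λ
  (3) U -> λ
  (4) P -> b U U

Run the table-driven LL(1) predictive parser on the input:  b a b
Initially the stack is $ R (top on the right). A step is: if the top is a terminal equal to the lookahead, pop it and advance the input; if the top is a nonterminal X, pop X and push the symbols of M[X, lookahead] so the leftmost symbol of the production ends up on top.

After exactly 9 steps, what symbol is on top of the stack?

U

     Stack        Input    Action
  1  $ R          b a b $  expand R -> P a P
  2  $ P a P      b a b $  expand P -> b U U
  3  $ P a U U b  b a b $  match b
  4  $ P a U U    a b $    expand U -> λ
  5  $ P a U      a b $    expand U -> λ
  6  $ P a        a b $    match a
  7  $ P          b $      expand P -> b U U
  8  $ U U b      b $      match b
  9  $ U U        $        expand U -> λ
Stack after step 9: $ U (top = U).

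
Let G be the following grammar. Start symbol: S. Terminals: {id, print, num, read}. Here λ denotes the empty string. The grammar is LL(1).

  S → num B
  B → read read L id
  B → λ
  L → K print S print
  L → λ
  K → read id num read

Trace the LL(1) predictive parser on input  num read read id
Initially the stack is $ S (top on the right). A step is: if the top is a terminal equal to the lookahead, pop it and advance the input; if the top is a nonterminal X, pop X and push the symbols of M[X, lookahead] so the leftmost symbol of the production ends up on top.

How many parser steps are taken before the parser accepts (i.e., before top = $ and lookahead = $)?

     Stack             Input               Action
  1  $ S               num read read id $  expand S → num B
  2  $ B num           num read read id $  match num
  3  $ B               read read id $      expand B → read read L id
  4  $ id L read read  read read id $      match read
  5  $ id L read       read id $           match read
  6  $ id L            id $                expand L → λ
  7  $ id              id $                match id
Accept reached after 7 steps.

7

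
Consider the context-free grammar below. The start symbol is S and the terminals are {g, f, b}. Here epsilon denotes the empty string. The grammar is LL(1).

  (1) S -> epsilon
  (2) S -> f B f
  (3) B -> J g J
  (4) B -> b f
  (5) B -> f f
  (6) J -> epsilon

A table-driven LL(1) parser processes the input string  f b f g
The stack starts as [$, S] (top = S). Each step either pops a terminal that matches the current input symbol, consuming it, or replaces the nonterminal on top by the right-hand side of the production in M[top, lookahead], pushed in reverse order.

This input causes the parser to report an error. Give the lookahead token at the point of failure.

step 1: stack=$ S  input=f b f g $  — expand S -> f B f
step 2: stack=$ f B f  input=f b f g $  — match f
step 3: stack=$ f B  input=b f g $  — expand B -> b f
step 4: stack=$ f f b  input=b f g $  — match b
step 5: stack=$ f f  input=f g $  — match f
step 6: stack=$ f  input=g $  — error: top is terminal f but lookahead is g

g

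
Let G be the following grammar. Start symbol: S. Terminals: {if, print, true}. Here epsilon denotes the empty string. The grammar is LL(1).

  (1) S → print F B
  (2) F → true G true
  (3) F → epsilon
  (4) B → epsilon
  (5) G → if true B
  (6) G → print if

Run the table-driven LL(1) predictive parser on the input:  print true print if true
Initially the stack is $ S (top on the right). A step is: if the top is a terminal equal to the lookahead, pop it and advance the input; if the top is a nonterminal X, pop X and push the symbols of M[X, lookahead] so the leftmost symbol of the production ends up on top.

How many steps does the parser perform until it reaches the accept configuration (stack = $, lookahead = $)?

     Stack              Input                       Action
  1  $ S                print true print if true $  expand S → print F B
  2  $ B F print        print true print if true $  match print
  3  $ B F              true print if true $        expand F → true G true
  4  $ B true G true    true print if true $        match true
  5  $ B true G         print if true $             expand G → print if
  6  $ B true if print  print if true $             match print
  7  $ B true if        if true $                   match if
  8  $ B true           true $                      match true
  9  $ B                $                           expand B → epsilon
Accept reached after 9 steps.

9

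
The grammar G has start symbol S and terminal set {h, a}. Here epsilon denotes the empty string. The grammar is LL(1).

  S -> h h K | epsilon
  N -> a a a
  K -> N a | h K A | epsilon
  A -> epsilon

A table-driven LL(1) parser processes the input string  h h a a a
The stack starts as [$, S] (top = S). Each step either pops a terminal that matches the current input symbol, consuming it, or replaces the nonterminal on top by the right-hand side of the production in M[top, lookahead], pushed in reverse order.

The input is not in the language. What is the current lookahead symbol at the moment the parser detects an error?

step 1: stack=$ S  input=h h a a a $  — expand S -> h h K
step 2: stack=$ K h h  input=h h a a a $  — match h
step 3: stack=$ K h  input=h a a a $  — match h
step 4: stack=$ K  input=a a a $  — expand K -> N a
step 5: stack=$ a N  input=a a a $  — expand N -> a a a
step 6: stack=$ a a a a  input=a a a $  — match a
step 7: stack=$ a a a  input=a a $  — match a
step 8: stack=$ a a  input=a $  — match a
step 9: stack=$ a  input=$  — error: top is terminal a but lookahead is $

$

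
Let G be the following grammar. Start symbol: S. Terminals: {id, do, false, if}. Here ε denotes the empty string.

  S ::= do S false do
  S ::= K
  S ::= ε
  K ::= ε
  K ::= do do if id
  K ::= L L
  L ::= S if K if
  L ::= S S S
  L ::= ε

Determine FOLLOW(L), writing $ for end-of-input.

{$, do, false, if}

FIRST(S) = {ε, do, if}  (via K)
FIRST(L) = {ε, do, if}  (via S if K if, S S S)
FIRST(K) = {ε, do, if}  (via L L)
FOLLOW(S) includes $ since S is the start symbol.
FOLLOW(S): in S::=do S false do, S is followed by false do with FIRST {false}; in L::=S if K if, S is followed by if K if with FIRST {if}; in L::=S S S (occurrence 1), S is followed by S S with FIRST {ε, do, if}; in L::=S S S (occurrence 1), the suffix after S is nullable, so FOLLOW(S) ⊇ FOLLOW(L) = {$, do, false, if}; in L::=S S S (occurrence 2), S is followed by S with FIRST {ε, do, if}; in L::=S S S (occurrence 2), the suffix after S is nullable, so FOLLOW(S) ⊇ FOLLOW(L) = {$, do, false, if}; in L::=S S S (occurrence 3), the suffix after S is empty, so FOLLOW(S) ⊇ FOLLOW(L) = {$, do, false, if}. Thus FOLLOW(S) = {$, do, false, if}.
FOLLOW(K): in S::=K, the suffix after K is empty, so FOLLOW(K) ⊇ FOLLOW(S) = {$, do, false, if}; in L::=S if K if, K is followed by if with FIRST {if}. Thus FOLLOW(K) = {$, do, false, if}.
FOLLOW(L): in K::=L L (occurrence 1), L is followed by L with FIRST {ε, do, if}; in K::=L L (occurrence 1), the suffix after L is nullable, so FOLLOW(L) ⊇ FOLLOW(K) = {$, do, false, if}; in K::=L L (occurrence 2), the suffix after L is empty, so FOLLOW(L) ⊇ FOLLOW(K) = {$, do, false, if}. Thus FOLLOW(L) = {$, do, false, if}.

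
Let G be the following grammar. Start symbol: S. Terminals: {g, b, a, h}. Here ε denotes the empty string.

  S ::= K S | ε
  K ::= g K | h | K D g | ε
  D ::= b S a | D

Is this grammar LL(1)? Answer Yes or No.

No

FIRST(S) = {ε, b, g, h}
FIRST(K) = {ε, b, g, h}
FIRST(D) = {b}
FOLLOW(S) = {$, a}
FOLLOW(K) = {$, a, b, g, h}
FOLLOW(D) = {g}
Cell M[D, b] receives both D ::= b S a and D ::= D — the grammar is not LL(1).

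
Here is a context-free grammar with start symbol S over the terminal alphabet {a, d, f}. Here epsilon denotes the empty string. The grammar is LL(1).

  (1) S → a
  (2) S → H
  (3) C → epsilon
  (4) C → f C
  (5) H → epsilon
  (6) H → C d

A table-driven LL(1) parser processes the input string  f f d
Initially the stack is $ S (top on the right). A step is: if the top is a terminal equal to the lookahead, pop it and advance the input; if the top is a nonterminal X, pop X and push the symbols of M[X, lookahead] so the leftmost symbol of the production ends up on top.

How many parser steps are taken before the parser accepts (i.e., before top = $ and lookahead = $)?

8

step 1: stack=$ S  input=f f d $  — expand S → H
step 2: stack=$ H  input=f f d $  — expand H → C d
step 3: stack=$ d C  input=f f d $  — expand C → f C
step 4: stack=$ d C f  input=f f d $  — match f
step 5: stack=$ d C  input=f d $  — expand C → f C
step 6: stack=$ d C f  input=f d $  — match f
step 7: stack=$ d C  input=d $  — expand C → epsilon
step 8: stack=$ d  input=d $  — match d
Accept reached after 8 steps.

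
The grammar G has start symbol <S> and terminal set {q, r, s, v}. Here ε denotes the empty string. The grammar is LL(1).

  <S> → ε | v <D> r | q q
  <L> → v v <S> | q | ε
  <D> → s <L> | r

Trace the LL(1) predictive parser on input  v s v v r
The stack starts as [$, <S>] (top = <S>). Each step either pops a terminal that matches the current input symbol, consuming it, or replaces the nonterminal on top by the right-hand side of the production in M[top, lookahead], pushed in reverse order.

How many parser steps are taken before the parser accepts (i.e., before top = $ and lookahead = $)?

9

step 1: stack=$ <S>  input=v s v v r $  — expand <S> → v <D> r
step 2: stack=$ r <D> v  input=v s v v r $  — match v
step 3: stack=$ r <D>  input=s v v r $  — expand <D> → s <L>
step 4: stack=$ r <L> s  input=s v v r $  — match s
step 5: stack=$ r <L>  input=v v r $  — expand <L> → v v <S>
step 6: stack=$ r <S> v v  input=v v r $  — match v
step 7: stack=$ r <S> v  input=v r $  — match v
step 8: stack=$ r <S>  input=r $  — expand <S> → ε
step 9: stack=$ r  input=r $  — match r
Accept reached after 9 steps.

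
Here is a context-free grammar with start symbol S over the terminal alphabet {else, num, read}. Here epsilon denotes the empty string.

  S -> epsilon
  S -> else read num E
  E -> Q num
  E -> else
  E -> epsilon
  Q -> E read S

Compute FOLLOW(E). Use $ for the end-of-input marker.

{$, num, read}

FIRST(S) = {epsilon, else}
FIRST(E) = {epsilon, else, read}  (via Q num)
FIRST(Q) = {else, read}  (via E read S)
FOLLOW(S) includes $ since S is the start symbol.
FOLLOW(Q): in E->Q num, Q is followed by num with FIRST {num}. Thus FOLLOW(Q) = {num}.
FOLLOW(S): in Q->E read S, the suffix after S is empty, so FOLLOW(S) ⊇ FOLLOW(Q) = {num}. Thus FOLLOW(S) = {$, num}.
FOLLOW(E): in S->else read num E, the suffix after E is empty, so FOLLOW(E) ⊇ FOLLOW(S) = {$, num}; in Q->E read S, E is followed by read S with FIRST {read}. Thus FOLLOW(E) = {$, num, read}.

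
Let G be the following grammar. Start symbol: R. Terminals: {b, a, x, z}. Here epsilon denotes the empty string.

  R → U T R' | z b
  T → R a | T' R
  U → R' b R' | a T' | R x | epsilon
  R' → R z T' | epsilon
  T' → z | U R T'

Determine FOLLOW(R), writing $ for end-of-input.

{$, a, b, x, z}

FIRST(R): from R→U T R' we get {a, b, z}; from R→z b we get {z}. So FIRST(R) = {a, b, z}.
FIRST(R'): from R'→R z T' we get {a, b, z}; from R'→epsilon we get {epsilon}. So FIRST(R') = {epsilon, a, b, z}.
FIRST(U): from U→R' b R' we get {a, b, z}; from U→a T' we get {a}; from U→R x we get {a, b, z}; from U→epsilon we get {epsilon}. So FIRST(U) = {epsilon, a, b, z}.
FIRST(T'): from T'→z we get {z}; from T'→U R T' we get {a, b, z}. So FIRST(T') = {a, b, z}.
FIRST(T): from T→R a we get {a, b, z}; from T→T' R we get {a, b, z}. So FIRST(T) = {a, b, z}.
FOLLOW(R) includes $ since R is the start symbol.
FOLLOW(U): in R→U T R', U is followed by T R' with FIRST {a, b, z}; in T'→U R T', U is followed by R T' with FIRST {a, b, z}. Thus FOLLOW(U) = {a, b, z}.
FOLLOW(R): in T→R a, R is followed by a with FIRST {a}; in T→T' R, the suffix after R is empty, so FOLLOW(R) ⊇ FOLLOW(T) = {$, a, b, x, z}; in U→R x, R is followed by x with FIRST {x}; in R'→R z T', R is followed by z T' with FIRST {z}; in T'→U R T', R is followed by T' with FIRST {a, b, z}. Thus FOLLOW(R) = {$, a, b, x, z}.
FOLLOW(T): in R→U T R', T is followed by R' with FIRST {epsilon, a, b, z}; in R→U T R', the suffix after T is nullable, so FOLLOW(T) ⊇ FOLLOW(R) = {$, a, b, x, z}. Thus FOLLOW(T) = {$, a, b, x, z}.
FOLLOW(R'): in R→U T R', the suffix after R' is empty, so FOLLOW(R') ⊇ FOLLOW(R) = {$, a, b, x, z}; in U→R' b R' (occurrence 1), R' is followed by b R' with FIRST {b}; in U→R' b R' (occurrence 2), the suffix after R' is empty, so FOLLOW(R') ⊇ FOLLOW(U) = {a, b, z}. Thus FOLLOW(R') = {$, a, b, x, z}.
FOLLOW(T'): in T→T' R, T' is followed by R with FIRST {a, b, z}; in U→a T', the suffix after T' is empty, so FOLLOW(T') ⊇ FOLLOW(U) = {a, b, z}; in R'→R z T', the suffix after T' is empty, so FOLLOW(T') ⊇ FOLLOW(R') = {$, a, b, x, z}; in T'→U R T', the suffix after T' is empty (adds nothing new). Thus FOLLOW(T') = {$, a, b, x, z}.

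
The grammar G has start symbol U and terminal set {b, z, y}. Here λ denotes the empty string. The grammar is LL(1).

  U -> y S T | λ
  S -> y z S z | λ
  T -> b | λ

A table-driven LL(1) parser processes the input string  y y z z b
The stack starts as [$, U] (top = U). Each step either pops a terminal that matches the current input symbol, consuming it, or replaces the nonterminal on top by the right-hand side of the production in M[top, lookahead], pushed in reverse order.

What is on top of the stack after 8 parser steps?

b

     Stack        Input        Action
  1  $ U          y y z z b $  expand U -> y S T
  2  $ T S y      y y z z b $  match y
  3  $ T S        y z z b $    expand S -> y z S z
  4  $ T z S z y  y z z b $    match y
  5  $ T z S z    z z b $      match z
  6  $ T z S      z b $        expand S -> λ
  7  $ T z        z b $        match z
  8  $ T          b $          expand T -> b
Stack after step 8: $ b (top = b).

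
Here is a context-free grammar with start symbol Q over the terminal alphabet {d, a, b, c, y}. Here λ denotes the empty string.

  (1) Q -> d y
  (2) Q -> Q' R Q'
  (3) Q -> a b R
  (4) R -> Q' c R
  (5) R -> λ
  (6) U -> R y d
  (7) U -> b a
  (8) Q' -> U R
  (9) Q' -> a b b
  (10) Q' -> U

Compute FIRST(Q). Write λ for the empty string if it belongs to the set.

{a, b, d, y}

FIRST(Q): from Q->d y we get {d}; from Q->Q' R Q' we get {a, b, y}; from Q->a b R we get {a}. So FIRST(Q) = {a, b, d, y}.
FIRST(R): from R->Q' c R we get {a, b, y}; from R->λ we get {λ}. So FIRST(R) = {λ, a, b, y}.
FIRST(U): from U->R y d we get {a, b, y}; from U->b a we get {b}. So FIRST(U) = {a, b, y}.
FIRST(Q'): from Q'->U R we get {a, b, y}; from Q'->a b b we get {a}; from Q'->U we get {a, b, y}. So FIRST(Q') = {a, b, y}.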